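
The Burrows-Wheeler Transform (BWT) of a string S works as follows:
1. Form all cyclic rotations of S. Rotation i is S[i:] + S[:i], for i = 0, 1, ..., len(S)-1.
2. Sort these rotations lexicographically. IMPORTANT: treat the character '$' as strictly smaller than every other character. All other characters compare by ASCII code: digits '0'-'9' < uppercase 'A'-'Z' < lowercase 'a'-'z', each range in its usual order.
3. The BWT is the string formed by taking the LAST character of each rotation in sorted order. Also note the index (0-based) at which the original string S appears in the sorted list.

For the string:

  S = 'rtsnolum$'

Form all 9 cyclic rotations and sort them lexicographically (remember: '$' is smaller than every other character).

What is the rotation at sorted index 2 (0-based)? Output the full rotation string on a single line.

All 9 rotations (rotation i = S[i:]+S[:i]):
  rot[0] = rtsnolum$
  rot[1] = tsnolum$r
  rot[2] = snolum$rt
  rot[3] = nolum$rts
  rot[4] = olum$rtsn
  rot[5] = lum$rtsno
  rot[6] = um$rtsnol
  rot[7] = m$rtsnolu
  rot[8] = $rtsnolum
Sorted (with $ < everything):
  sorted[0] = $rtsnolum
  sorted[1] = lum$rtsno
  sorted[2] = m$rtsnolu
  sorted[3] = nolum$rts
  sorted[4] = olum$rtsn
  sorted[5] = rtsnolum$
  sorted[6] = snolum$rt
  sorted[7] = tsnolum$r
  sorted[8] = um$rtsnol
sorted[2] = m$rtsnolu

Answer: m$rtsnolu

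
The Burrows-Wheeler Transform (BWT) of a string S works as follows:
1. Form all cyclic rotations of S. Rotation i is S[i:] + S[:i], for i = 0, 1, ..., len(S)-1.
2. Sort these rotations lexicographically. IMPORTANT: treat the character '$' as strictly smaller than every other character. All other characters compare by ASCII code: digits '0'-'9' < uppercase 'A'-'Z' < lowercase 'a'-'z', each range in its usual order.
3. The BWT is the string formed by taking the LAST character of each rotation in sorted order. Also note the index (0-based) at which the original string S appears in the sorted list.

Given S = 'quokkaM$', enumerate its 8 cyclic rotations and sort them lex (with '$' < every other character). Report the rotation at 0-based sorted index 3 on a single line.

Answer: kaM$quok

Derivation:
All 8 rotations (rotation i = S[i:]+S[:i]):
  rot[0] = quokkaM$
  rot[1] = uokkaM$q
  rot[2] = okkaM$qu
  rot[3] = kkaM$quo
  rot[4] = kaM$quok
  rot[5] = aM$quokk
  rot[6] = M$quokka
  rot[7] = $quokkaM
Sorted (with $ < everything):
  sorted[0] = $quokkaM
  sorted[1] = M$quokka
  sorted[2] = aM$quokk
  sorted[3] = kaM$quok
  sorted[4] = kkaM$quo
  sorted[5] = okkaM$qu
  sorted[6] = quokkaM$
  sorted[7] = uokkaM$q
sorted[3] = kaM$quok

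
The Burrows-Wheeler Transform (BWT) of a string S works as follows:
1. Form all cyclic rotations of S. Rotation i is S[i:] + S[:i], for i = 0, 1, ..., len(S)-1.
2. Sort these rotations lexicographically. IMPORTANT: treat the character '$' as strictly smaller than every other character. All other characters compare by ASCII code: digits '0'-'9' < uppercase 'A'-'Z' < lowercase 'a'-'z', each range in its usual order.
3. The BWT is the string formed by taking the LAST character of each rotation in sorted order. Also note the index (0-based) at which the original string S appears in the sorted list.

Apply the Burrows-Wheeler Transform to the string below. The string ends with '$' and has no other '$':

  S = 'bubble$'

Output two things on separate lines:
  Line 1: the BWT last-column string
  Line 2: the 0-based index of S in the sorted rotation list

Answer: eub$lbb
3

Derivation:
All 7 rotations (rotation i = S[i:]+S[:i]):
  rot[0] = bubble$
  rot[1] = ubble$b
  rot[2] = bble$bu
  rot[3] = ble$bub
  rot[4] = le$bubb
  rot[5] = e$bubbl
  rot[6] = $bubble
Sorted (with $ < everything):
  sorted[0] = $bubble  (last char: 'e')
  sorted[1] = bble$bu  (last char: 'u')
  sorted[2] = ble$bub  (last char: 'b')
  sorted[3] = bubble$  (last char: '$')
  sorted[4] = e$bubbl  (last char: 'l')
  sorted[5] = le$bubb  (last char: 'b')
  sorted[6] = ubble$b  (last char: 'b')
Last column: eub$lbb
Original string S is at sorted index 3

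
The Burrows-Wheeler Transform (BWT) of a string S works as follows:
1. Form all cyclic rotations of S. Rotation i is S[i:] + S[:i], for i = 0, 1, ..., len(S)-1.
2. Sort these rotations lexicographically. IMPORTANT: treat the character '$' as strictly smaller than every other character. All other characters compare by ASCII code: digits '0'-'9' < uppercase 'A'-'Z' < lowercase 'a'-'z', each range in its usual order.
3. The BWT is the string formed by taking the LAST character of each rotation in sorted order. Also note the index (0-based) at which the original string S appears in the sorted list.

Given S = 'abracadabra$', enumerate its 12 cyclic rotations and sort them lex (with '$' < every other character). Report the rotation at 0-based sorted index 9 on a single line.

All 12 rotations (rotation i = S[i:]+S[:i]):
  rot[0] = abracadabra$
  rot[1] = bracadabra$a
  rot[2] = racadabra$ab
  rot[3] = acadabra$abr
  rot[4] = cadabra$abra
  rot[5] = adabra$abrac
  rot[6] = dabra$abraca
  rot[7] = abra$abracad
  rot[8] = bra$abracada
  rot[9] = ra$abracadab
  rot[10] = a$abracadabr
  rot[11] = $abracadabra
Sorted (with $ < everything):
  sorted[0] = $abracadabra
  sorted[1] = a$abracadabr
  sorted[2] = abra$abracad
  sorted[3] = abracadabra$
  sorted[4] = acadabra$abr
  sorted[5] = adabra$abrac
  sorted[6] = bra$abracada
  sorted[7] = bracadabra$a
  sorted[8] = cadabra$abra
  sorted[9] = dabra$abraca
  sorted[10] = ra$abracadab
  sorted[11] = racadabra$ab
sorted[9] = dabra$abraca

Answer: dabra$abraca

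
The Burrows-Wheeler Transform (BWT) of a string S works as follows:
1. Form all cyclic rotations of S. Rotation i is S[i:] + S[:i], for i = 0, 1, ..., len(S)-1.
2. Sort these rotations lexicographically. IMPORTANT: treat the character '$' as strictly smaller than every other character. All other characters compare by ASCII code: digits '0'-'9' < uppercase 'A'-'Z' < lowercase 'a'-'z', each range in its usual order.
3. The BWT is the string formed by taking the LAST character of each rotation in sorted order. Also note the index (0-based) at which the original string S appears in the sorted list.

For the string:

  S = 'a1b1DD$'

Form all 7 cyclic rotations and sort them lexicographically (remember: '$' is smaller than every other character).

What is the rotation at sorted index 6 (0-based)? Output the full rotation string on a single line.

All 7 rotations (rotation i = S[i:]+S[:i]):
  rot[0] = a1b1DD$
  rot[1] = 1b1DD$a
  rot[2] = b1DD$a1
  rot[3] = 1DD$a1b
  rot[4] = DD$a1b1
  rot[5] = D$a1b1D
  rot[6] = $a1b1DD
Sorted (with $ < everything):
  sorted[0] = $a1b1DD
  sorted[1] = 1DD$a1b
  sorted[2] = 1b1DD$a
  sorted[3] = D$a1b1D
  sorted[4] = DD$a1b1
  sorted[5] = a1b1DD$
  sorted[6] = b1DD$a1
sorted[6] = b1DD$a1

Answer: b1DD$a1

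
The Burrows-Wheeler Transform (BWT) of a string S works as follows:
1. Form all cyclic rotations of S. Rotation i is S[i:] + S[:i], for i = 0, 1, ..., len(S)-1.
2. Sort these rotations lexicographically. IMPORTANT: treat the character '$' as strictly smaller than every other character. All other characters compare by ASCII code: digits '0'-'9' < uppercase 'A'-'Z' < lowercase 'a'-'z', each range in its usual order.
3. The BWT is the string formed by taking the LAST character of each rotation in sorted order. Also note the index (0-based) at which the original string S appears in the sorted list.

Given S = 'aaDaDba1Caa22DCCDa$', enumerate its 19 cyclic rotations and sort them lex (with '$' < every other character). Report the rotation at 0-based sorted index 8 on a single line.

Answer: Da$aaDaDba1Caa22DCC

Derivation:
All 19 rotations (rotation i = S[i:]+S[:i]):
  rot[0] = aaDaDba1Caa22DCCDa$
  rot[1] = aDaDba1Caa22DCCDa$a
  rot[2] = DaDba1Caa22DCCDa$aa
  rot[3] = aDba1Caa22DCCDa$aaD
  rot[4] = Dba1Caa22DCCDa$aaDa
  rot[5] = ba1Caa22DCCDa$aaDaD
  rot[6] = a1Caa22DCCDa$aaDaDb
  rot[7] = 1Caa22DCCDa$aaDaDba
  rot[8] = Caa22DCCDa$aaDaDba1
  rot[9] = aa22DCCDa$aaDaDba1C
  rot[10] = a22DCCDa$aaDaDba1Ca
  rot[11] = 22DCCDa$aaDaDba1Caa
  rot[12] = 2DCCDa$aaDaDba1Caa2
  rot[13] = DCCDa$aaDaDba1Caa22
  rot[14] = CCDa$aaDaDba1Caa22D
  rot[15] = CDa$aaDaDba1Caa22DC
  rot[16] = Da$aaDaDba1Caa22DCC
  rot[17] = a$aaDaDba1Caa22DCCD
  rot[18] = $aaDaDba1Caa22DCCDa
Sorted (with $ < everything):
  sorted[0] = $aaDaDba1Caa22DCCDa
  sorted[1] = 1Caa22DCCDa$aaDaDba
  sorted[2] = 22DCCDa$aaDaDba1Caa
  sorted[3] = 2DCCDa$aaDaDba1Caa2
  sorted[4] = CCDa$aaDaDba1Caa22D
  sorted[5] = CDa$aaDaDba1Caa22DC
  sorted[6] = Caa22DCCDa$aaDaDba1
  sorted[7] = DCCDa$aaDaDba1Caa22
  sorted[8] = Da$aaDaDba1Caa22DCC
  sorted[9] = DaDba1Caa22DCCDa$aa
  sorted[10] = Dba1Caa22DCCDa$aaDa
  sorted[11] = a$aaDaDba1Caa22DCCD
  sorted[12] = a1Caa22DCCDa$aaDaDb
  sorted[13] = a22DCCDa$aaDaDba1Ca
  sorted[14] = aDaDba1Caa22DCCDa$a
  sorted[15] = aDba1Caa22DCCDa$aaD
  sorted[16] = aa22DCCDa$aaDaDba1C
  sorted[17] = aaDaDba1Caa22DCCDa$
  sorted[18] = ba1Caa22DCCDa$aaDaD
sorted[8] = Da$aaDaDba1Caa22DCC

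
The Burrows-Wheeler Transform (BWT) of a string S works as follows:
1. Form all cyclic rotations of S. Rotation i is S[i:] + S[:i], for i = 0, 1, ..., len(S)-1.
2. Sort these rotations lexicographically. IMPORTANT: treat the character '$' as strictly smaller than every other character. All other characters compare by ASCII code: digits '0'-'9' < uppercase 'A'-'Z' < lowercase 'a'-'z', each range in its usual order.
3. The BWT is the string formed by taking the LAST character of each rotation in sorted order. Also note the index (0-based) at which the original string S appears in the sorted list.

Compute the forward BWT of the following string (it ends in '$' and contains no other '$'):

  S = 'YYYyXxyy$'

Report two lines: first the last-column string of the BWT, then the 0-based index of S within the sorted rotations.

All 9 rotations (rotation i = S[i:]+S[:i]):
  rot[0] = YYYyXxyy$
  rot[1] = YYyXxyy$Y
  rot[2] = YyXxyy$YY
  rot[3] = yXxyy$YYY
  rot[4] = Xxyy$YYYy
  rot[5] = xyy$YYYyX
  rot[6] = yy$YYYyXx
  rot[7] = y$YYYyXxy
  rot[8] = $YYYyXxyy
Sorted (with $ < everything):
  sorted[0] = $YYYyXxyy  (last char: 'y')
  sorted[1] = Xxyy$YYYy  (last char: 'y')
  sorted[2] = YYYyXxyy$  (last char: '$')
  sorted[3] = YYyXxyy$Y  (last char: 'Y')
  sorted[4] = YyXxyy$YY  (last char: 'Y')
  sorted[5] = xyy$YYYyX  (last char: 'X')
  sorted[6] = y$YYYyXxy  (last char: 'y')
  sorted[7] = yXxyy$YYY  (last char: 'Y')
  sorted[8] = yy$YYYyXx  (last char: 'x')
Last column: yy$YYXyYx
Original string S is at sorted index 2

Answer: yy$YYXyYx
2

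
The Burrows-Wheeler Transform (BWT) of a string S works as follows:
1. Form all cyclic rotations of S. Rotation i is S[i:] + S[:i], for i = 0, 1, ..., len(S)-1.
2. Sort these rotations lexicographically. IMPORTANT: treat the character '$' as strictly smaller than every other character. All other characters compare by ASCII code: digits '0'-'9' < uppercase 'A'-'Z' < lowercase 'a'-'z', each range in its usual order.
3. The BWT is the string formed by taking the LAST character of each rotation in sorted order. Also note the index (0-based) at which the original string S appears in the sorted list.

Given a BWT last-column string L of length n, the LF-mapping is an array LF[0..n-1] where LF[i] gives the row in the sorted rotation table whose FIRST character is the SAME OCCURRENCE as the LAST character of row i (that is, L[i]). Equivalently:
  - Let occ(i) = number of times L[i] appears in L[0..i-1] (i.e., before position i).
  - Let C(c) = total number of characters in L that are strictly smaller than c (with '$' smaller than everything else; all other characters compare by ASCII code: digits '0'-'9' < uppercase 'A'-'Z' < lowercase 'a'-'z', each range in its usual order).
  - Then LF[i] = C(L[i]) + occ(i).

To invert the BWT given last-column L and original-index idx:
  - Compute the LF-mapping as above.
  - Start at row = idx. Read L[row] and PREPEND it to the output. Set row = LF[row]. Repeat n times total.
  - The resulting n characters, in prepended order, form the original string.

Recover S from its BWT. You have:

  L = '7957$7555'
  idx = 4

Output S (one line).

LF mapping: 5 8 1 6 0 7 2 3 4
Walk LF starting at row 4, prepending L[row]:
  step 1: row=4, L[4]='$', prepend. Next row=LF[4]=0
  step 2: row=0, L[0]='7', prepend. Next row=LF[0]=5
  step 3: row=5, L[5]='7', prepend. Next row=LF[5]=7
  step 4: row=7, L[7]='5', prepend. Next row=LF[7]=3
  step 5: row=3, L[3]='7', prepend. Next row=LF[3]=6
  step 6: row=6, L[6]='5', prepend. Next row=LF[6]=2
  step 7: row=2, L[2]='5', prepend. Next row=LF[2]=1
  step 8: row=1, L[1]='9', prepend. Next row=LF[1]=8
  step 9: row=8, L[8]='5', prepend. Next row=LF[8]=4
Reversed output: 59557577$

Answer: 59557577$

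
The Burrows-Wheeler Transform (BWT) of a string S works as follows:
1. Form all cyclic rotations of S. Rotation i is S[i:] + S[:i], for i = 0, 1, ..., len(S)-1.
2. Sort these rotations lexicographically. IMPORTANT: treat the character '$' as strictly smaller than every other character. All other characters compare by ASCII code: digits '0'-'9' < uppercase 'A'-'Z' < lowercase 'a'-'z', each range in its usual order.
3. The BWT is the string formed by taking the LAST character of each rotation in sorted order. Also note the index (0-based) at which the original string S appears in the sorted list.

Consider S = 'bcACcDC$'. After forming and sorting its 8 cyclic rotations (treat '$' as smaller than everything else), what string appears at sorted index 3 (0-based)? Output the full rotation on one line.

All 8 rotations (rotation i = S[i:]+S[:i]):
  rot[0] = bcACcDC$
  rot[1] = cACcDC$b
  rot[2] = ACcDC$bc
  rot[3] = CcDC$bcA
  rot[4] = cDC$bcAC
  rot[5] = DC$bcACc
  rot[6] = C$bcACcD
  rot[7] = $bcACcDC
Sorted (with $ < everything):
  sorted[0] = $bcACcDC
  sorted[1] = ACcDC$bc
  sorted[2] = C$bcACcD
  sorted[3] = CcDC$bcA
  sorted[4] = DC$bcACc
  sorted[5] = bcACcDC$
  sorted[6] = cACcDC$b
  sorted[7] = cDC$bcAC
sorted[3] = CcDC$bcA

Answer: CcDC$bcA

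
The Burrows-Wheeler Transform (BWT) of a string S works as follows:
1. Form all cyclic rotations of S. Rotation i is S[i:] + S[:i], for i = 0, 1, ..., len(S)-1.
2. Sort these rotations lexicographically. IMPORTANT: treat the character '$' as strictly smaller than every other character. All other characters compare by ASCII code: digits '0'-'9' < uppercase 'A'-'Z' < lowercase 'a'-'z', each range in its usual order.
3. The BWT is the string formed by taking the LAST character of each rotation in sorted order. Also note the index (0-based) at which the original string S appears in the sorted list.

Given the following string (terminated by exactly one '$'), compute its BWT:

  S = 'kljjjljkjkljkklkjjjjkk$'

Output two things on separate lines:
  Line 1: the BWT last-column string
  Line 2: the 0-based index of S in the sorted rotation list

All 23 rotations (rotation i = S[i:]+S[:i]):
  rot[0] = kljjjljkjkljkklkjjjjkk$
  rot[1] = ljjjljkjkljkklkjjjjkk$k
  rot[2] = jjjljkjkljkklkjjjjkk$kl
  rot[3] = jjljkjkljkklkjjjjkk$klj
  rot[4] = jljkjkljkklkjjjjkk$kljj
  rot[5] = ljkjkljkklkjjjjkk$kljjj
  rot[6] = jkjkljkklkjjjjkk$kljjjl
  rot[7] = kjkljkklkjjjjkk$kljjjlj
  rot[8] = jkljkklkjjjjkk$kljjjljk
  rot[9] = kljkklkjjjjkk$kljjjljkj
  rot[10] = ljkklkjjjjkk$kljjjljkjk
  rot[11] = jkklkjjjjkk$kljjjljkjkl
  rot[12] = kklkjjjjkk$kljjjljkjklj
  rot[13] = klkjjjjkk$kljjjljkjkljk
  rot[14] = lkjjjjkk$kljjjljkjkljkk
  rot[15] = kjjjjkk$kljjjljkjkljkkl
  rot[16] = jjjjkk$kljjjljkjkljkklk
  rot[17] = jjjkk$kljjjljkjkljkklkj
  rot[18] = jjkk$kljjjljkjkljkklkjj
  rot[19] = jkk$kljjjljkjkljkklkjjj
  rot[20] = kk$kljjjljkjkljkklkjjjj
  rot[21] = k$kljjjljkjkljkklkjjjjk
  rot[22] = $kljjjljkjkljkklkjjjjkk
Sorted (with $ < everything):
  sorted[0] = $kljjjljkjkljkklkjjjjkk  (last char: 'k')
  sorted[1] = jjjjkk$kljjjljkjkljkklk  (last char: 'k')
  sorted[2] = jjjkk$kljjjljkjkljkklkj  (last char: 'j')
  sorted[3] = jjjljkjkljkklkjjjjkk$kl  (last char: 'l')
  sorted[4] = jjkk$kljjjljkjkljkklkjj  (last char: 'j')
  sorted[5] = jjljkjkljkklkjjjjkk$klj  (last char: 'j')
  sorted[6] = jkjkljkklkjjjjkk$kljjjl  (last char: 'l')
  sorted[7] = jkk$kljjjljkjkljkklkjjj  (last char: 'j')
  sorted[8] = jkklkjjjjkk$kljjjljkjkl  (last char: 'l')
  sorted[9] = jkljkklkjjjjkk$kljjjljk  (last char: 'k')
  sorted[10] = jljkjkljkklkjjjjkk$kljj  (last char: 'j')
  sorted[11] = k$kljjjljkjkljkklkjjjjk  (last char: 'k')
  sorted[12] = kjjjjkk$kljjjljkjkljkkl  (last char: 'l')
  sorted[13] = kjkljkklkjjjjkk$kljjjlj  (last char: 'j')
  sorted[14] = kk$kljjjljkjkljkklkjjjj  (last char: 'j')
  sorted[15] = kklkjjjjkk$kljjjljkjklj  (last char: 'j')
  sorted[16] = kljjjljkjkljkklkjjjjkk$  (last char: '$')
  sorted[17] = kljkklkjjjjkk$kljjjljkj  (last char: 'j')
  sorted[18] = klkjjjjkk$kljjjljkjkljk  (last char: 'k')
  sorted[19] = ljjjljkjkljkklkjjjjkk$k  (last char: 'k')
  sorted[20] = ljkjkljkklkjjjjkk$kljjj  (last char: 'j')
  sorted[21] = ljkklkjjjjkk$kljjjljkjk  (last char: 'k')
  sorted[22] = lkjjjjkk$kljjjljkjkljkk  (last char: 'k')
Last column: kkjljjljlkjkljjj$jkkjkk
Original string S is at sorted index 16

Answer: kkjljjljlkjkljjj$jkkjkk
16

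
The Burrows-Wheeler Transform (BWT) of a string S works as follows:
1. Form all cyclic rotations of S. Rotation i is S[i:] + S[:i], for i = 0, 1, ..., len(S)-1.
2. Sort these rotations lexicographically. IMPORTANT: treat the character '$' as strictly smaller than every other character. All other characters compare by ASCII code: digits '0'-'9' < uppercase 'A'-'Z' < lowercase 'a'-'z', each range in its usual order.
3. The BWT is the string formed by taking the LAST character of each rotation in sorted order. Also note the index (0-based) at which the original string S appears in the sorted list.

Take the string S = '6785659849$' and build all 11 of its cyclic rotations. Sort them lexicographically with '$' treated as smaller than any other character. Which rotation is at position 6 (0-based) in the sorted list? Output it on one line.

All 11 rotations (rotation i = S[i:]+S[:i]):
  rot[0] = 6785659849$
  rot[1] = 785659849$6
  rot[2] = 85659849$67
  rot[3] = 5659849$678
  rot[4] = 659849$6785
  rot[5] = 59849$67856
  rot[6] = 9849$678565
  rot[7] = 849$6785659
  rot[8] = 49$67856598
  rot[9] = 9$678565984
  rot[10] = $6785659849
Sorted (with $ < everything):
  sorted[0] = $6785659849
  sorted[1] = 49$67856598
  sorted[2] = 5659849$678
  sorted[3] = 59849$67856
  sorted[4] = 659849$6785
  sorted[5] = 6785659849$
  sorted[6] = 785659849$6
  sorted[7] = 849$6785659
  sorted[8] = 85659849$67
  sorted[9] = 9$678565984
  sorted[10] = 9849$678565
sorted[6] = 785659849$6

Answer: 785659849$6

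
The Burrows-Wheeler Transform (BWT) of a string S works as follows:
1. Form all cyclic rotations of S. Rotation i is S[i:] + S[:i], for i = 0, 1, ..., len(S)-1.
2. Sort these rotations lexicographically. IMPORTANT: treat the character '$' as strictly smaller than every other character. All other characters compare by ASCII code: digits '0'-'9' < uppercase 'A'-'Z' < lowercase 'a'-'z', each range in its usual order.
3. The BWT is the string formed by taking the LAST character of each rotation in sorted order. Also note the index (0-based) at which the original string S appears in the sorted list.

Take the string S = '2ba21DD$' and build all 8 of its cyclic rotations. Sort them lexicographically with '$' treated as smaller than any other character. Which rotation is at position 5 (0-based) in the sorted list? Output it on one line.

All 8 rotations (rotation i = S[i:]+S[:i]):
  rot[0] = 2ba21DD$
  rot[1] = ba21DD$2
  rot[2] = a21DD$2b
  rot[3] = 21DD$2ba
  rot[4] = 1DD$2ba2
  rot[5] = DD$2ba21
  rot[6] = D$2ba21D
  rot[7] = $2ba21DD
Sorted (with $ < everything):
  sorted[0] = $2ba21DD
  sorted[1] = 1DD$2ba2
  sorted[2] = 21DD$2ba
  sorted[3] = 2ba21DD$
  sorted[4] = D$2ba21D
  sorted[5] = DD$2ba21
  sorted[6] = a21DD$2b
  sorted[7] = ba21DD$2
sorted[5] = DD$2ba21

Answer: DD$2ba21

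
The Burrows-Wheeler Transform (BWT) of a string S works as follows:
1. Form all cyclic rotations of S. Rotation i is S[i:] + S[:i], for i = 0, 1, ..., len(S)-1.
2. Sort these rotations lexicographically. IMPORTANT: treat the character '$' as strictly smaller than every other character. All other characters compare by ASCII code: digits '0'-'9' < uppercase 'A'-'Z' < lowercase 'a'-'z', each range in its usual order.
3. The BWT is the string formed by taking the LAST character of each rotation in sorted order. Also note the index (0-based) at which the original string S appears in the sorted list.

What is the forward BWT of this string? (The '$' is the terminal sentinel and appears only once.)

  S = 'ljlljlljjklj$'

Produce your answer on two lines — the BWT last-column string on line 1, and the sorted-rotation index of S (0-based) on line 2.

Answer: jlljlljkll$jj
10

Derivation:
All 13 rotations (rotation i = S[i:]+S[:i]):
  rot[0] = ljlljlljjklj$
  rot[1] = jlljlljjklj$l
  rot[2] = lljlljjklj$lj
  rot[3] = ljlljjklj$ljl
  rot[4] = jlljjklj$ljll
  rot[5] = lljjklj$ljllj
  rot[6] = ljjklj$ljlljl
  rot[7] = jjklj$ljlljll
  rot[8] = jklj$ljlljllj
  rot[9] = klj$ljlljlljj
  rot[10] = lj$ljlljlljjk
  rot[11] = j$ljlljlljjkl
  rot[12] = $ljlljlljjklj
Sorted (with $ < everything):
  sorted[0] = $ljlljlljjklj  (last char: 'j')
  sorted[1] = j$ljlljlljjkl  (last char: 'l')
  sorted[2] = jjklj$ljlljll  (last char: 'l')
  sorted[3] = jklj$ljlljllj  (last char: 'j')
  sorted[4] = jlljjklj$ljll  (last char: 'l')
  sorted[5] = jlljlljjklj$l  (last char: 'l')
  sorted[6] = klj$ljlljlljj  (last char: 'j')
  sorted[7] = lj$ljlljlljjk  (last char: 'k')
  sorted[8] = ljjklj$ljlljl  (last char: 'l')
  sorted[9] = ljlljjklj$ljl  (last char: 'l')
  sorted[10] = ljlljlljjklj$  (last char: '$')
  sorted[11] = lljjklj$ljllj  (last char: 'j')
  sorted[12] = lljlljjklj$lj  (last char: 'j')
Last column: jlljlljkll$jj
Original string S is at sorted index 10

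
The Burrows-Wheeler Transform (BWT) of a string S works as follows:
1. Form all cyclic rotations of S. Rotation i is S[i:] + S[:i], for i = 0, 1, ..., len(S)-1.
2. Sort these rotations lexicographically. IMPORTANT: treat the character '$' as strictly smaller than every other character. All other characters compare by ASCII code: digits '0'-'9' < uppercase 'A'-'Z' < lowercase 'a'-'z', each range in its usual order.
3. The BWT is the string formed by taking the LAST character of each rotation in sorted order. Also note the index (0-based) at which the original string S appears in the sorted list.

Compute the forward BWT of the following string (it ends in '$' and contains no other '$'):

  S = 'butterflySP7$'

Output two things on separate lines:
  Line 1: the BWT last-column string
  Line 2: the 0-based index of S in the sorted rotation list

Answer: 7PSy$trfetubl
4

Derivation:
All 13 rotations (rotation i = S[i:]+S[:i]):
  rot[0] = butterflySP7$
  rot[1] = utterflySP7$b
  rot[2] = tterflySP7$bu
  rot[3] = terflySP7$but
  rot[4] = erflySP7$butt
  rot[5] = rflySP7$butte
  rot[6] = flySP7$butter
  rot[7] = lySP7$butterf
  rot[8] = ySP7$butterfl
  rot[9] = SP7$butterfly
  rot[10] = P7$butterflyS
  rot[11] = 7$butterflySP
  rot[12] = $butterflySP7
Sorted (with $ < everything):
  sorted[0] = $butterflySP7  (last char: '7')
  sorted[1] = 7$butterflySP  (last char: 'P')
  sorted[2] = P7$butterflyS  (last char: 'S')
  sorted[3] = SP7$butterfly  (last char: 'y')
  sorted[4] = butterflySP7$  (last char: '$')
  sorted[5] = erflySP7$butt  (last char: 't')
  sorted[6] = flySP7$butter  (last char: 'r')
  sorted[7] = lySP7$butterf  (last char: 'f')
  sorted[8] = rflySP7$butte  (last char: 'e')
  sorted[9] = terflySP7$but  (last char: 't')
  sorted[10] = tterflySP7$bu  (last char: 'u')
  sorted[11] = utterflySP7$b  (last char: 'b')
  sorted[12] = ySP7$butterfl  (last char: 'l')
Last column: 7PSy$trfetubl
Original string S is at sorted index 4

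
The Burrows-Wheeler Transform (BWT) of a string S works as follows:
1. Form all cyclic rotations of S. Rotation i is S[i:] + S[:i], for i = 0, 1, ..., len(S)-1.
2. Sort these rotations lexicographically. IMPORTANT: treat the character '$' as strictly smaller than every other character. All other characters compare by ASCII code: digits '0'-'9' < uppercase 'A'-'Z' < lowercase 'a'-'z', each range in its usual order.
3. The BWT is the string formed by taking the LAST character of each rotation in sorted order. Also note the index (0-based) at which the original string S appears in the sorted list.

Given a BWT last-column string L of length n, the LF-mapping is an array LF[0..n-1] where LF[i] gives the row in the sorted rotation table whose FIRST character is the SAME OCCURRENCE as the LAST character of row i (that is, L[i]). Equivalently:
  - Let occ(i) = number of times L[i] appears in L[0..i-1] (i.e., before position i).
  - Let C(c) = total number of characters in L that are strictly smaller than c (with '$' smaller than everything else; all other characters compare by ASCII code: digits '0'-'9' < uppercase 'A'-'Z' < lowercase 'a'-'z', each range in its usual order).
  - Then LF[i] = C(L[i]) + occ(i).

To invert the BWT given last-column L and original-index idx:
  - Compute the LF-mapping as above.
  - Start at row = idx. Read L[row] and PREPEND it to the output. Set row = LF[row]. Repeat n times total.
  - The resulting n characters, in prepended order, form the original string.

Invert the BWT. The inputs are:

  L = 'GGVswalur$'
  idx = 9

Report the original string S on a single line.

LF mapping: 1 2 3 7 9 4 5 8 6 0
Walk LF starting at row 9, prepending L[row]:
  step 1: row=9, L[9]='$', prepend. Next row=LF[9]=0
  step 2: row=0, L[0]='G', prepend. Next row=LF[0]=1
  step 3: row=1, L[1]='G', prepend. Next row=LF[1]=2
  step 4: row=2, L[2]='V', prepend. Next row=LF[2]=3
  step 5: row=3, L[3]='s', prepend. Next row=LF[3]=7
  step 6: row=7, L[7]='u', prepend. Next row=LF[7]=8
  step 7: row=8, L[8]='r', prepend. Next row=LF[8]=6
  step 8: row=6, L[6]='l', prepend. Next row=LF[6]=5
  step 9: row=5, L[5]='a', prepend. Next row=LF[5]=4
  step 10: row=4, L[4]='w', prepend. Next row=LF[4]=9
Reversed output: walrusVGG$

Answer: walrusVGG$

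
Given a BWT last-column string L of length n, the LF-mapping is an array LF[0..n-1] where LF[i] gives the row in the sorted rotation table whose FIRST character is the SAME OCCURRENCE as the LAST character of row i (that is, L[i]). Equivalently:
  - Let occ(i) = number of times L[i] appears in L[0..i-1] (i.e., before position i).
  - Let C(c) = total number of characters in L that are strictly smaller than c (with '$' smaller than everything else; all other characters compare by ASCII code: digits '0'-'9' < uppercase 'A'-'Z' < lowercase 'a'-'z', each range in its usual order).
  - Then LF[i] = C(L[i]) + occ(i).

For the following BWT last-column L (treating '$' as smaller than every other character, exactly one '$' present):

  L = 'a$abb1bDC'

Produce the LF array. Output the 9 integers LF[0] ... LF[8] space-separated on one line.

Char counts: '$':1, '1':1, 'C':1, 'D':1, 'a':2, 'b':3
C (first-col start): C('$')=0, C('1')=1, C('C')=2, C('D')=3, C('a')=4, C('b')=6
L[0]='a': occ=0, LF[0]=C('a')+0=4+0=4
L[1]='$': occ=0, LF[1]=C('$')+0=0+0=0
L[2]='a': occ=1, LF[2]=C('a')+1=4+1=5
L[3]='b': occ=0, LF[3]=C('b')+0=6+0=6
L[4]='b': occ=1, LF[4]=C('b')+1=6+1=7
L[5]='1': occ=0, LF[5]=C('1')+0=1+0=1
L[6]='b': occ=2, LF[6]=C('b')+2=6+2=8
L[7]='D': occ=0, LF[7]=C('D')+0=3+0=3
L[8]='C': occ=0, LF[8]=C('C')+0=2+0=2

Answer: 4 0 5 6 7 1 8 3 2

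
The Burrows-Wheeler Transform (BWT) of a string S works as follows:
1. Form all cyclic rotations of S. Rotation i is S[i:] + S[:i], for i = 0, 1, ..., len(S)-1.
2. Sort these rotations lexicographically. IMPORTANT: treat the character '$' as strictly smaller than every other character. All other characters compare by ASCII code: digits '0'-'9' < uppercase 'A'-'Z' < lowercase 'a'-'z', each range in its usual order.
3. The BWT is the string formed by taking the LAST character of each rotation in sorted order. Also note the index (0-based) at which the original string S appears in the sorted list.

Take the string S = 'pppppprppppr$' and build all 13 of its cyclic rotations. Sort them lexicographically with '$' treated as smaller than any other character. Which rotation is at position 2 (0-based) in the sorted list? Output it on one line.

Answer: ppppprppppr$p

Derivation:
All 13 rotations (rotation i = S[i:]+S[:i]):
  rot[0] = pppppprppppr$
  rot[1] = ppppprppppr$p
  rot[2] = pppprppppr$pp
  rot[3] = ppprppppr$ppp
  rot[4] = pprppppr$pppp
  rot[5] = prppppr$ppppp
  rot[6] = rppppr$pppppp
  rot[7] = ppppr$ppppppr
  rot[8] = pppr$pppppprp
  rot[9] = ppr$pppppprpp
  rot[10] = pr$pppppprppp
  rot[11] = r$pppppprpppp
  rot[12] = $pppppprppppr
Sorted (with $ < everything):
  sorted[0] = $pppppprppppr
  sorted[1] = pppppprppppr$
  sorted[2] = ppppprppppr$p
  sorted[3] = ppppr$ppppppr
  sorted[4] = pppprppppr$pp
  sorted[5] = pppr$pppppprp
  sorted[6] = ppprppppr$ppp
  sorted[7] = ppr$pppppprpp
  sorted[8] = pprppppr$pppp
  sorted[9] = pr$pppppprppp
  sorted[10] = prppppr$ppppp
  sorted[11] = r$pppppprpppp
  sorted[12] = rppppr$pppppp
sorted[2] = ppppprppppr$p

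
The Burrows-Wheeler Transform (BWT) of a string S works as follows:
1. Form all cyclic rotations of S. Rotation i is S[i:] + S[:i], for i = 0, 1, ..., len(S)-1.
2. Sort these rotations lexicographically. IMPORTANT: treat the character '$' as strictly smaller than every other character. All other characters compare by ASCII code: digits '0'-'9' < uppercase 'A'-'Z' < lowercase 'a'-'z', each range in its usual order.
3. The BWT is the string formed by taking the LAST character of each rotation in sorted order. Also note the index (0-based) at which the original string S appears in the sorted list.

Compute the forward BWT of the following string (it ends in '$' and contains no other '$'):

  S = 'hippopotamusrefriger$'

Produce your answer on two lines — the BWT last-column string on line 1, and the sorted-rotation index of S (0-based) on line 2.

All 21 rotations (rotation i = S[i:]+S[:i]):
  rot[0] = hippopotamusrefriger$
  rot[1] = ippopotamusrefriger$h
  rot[2] = ppopotamusrefriger$hi
  rot[3] = popotamusrefriger$hip
  rot[4] = opotamusrefriger$hipp
  rot[5] = potamusrefriger$hippo
  rot[6] = otamusrefriger$hippop
  rot[7] = tamusrefriger$hippopo
  rot[8] = amusrefriger$hippopot
  rot[9] = musrefriger$hippopota
  rot[10] = usrefriger$hippopotam
  rot[11] = srefriger$hippopotamu
  rot[12] = refriger$hippopotamus
  rot[13] = efriger$hippopotamusr
  rot[14] = friger$hippopotamusre
  rot[15] = riger$hippopotamusref
  rot[16] = iger$hippopotamusrefr
  rot[17] = ger$hippopotamusrefri
  rot[18] = er$hippopotamusrefrig
  rot[19] = r$hippopotamusrefrige
  rot[20] = $hippopotamusrefriger
Sorted (with $ < everything):
  sorted[0] = $hippopotamusrefriger  (last char: 'r')
  sorted[1] = amusrefriger$hippopot  (last char: 't')
  sorted[2] = efriger$hippopotamusr  (last char: 'r')
  sorted[3] = er$hippopotamusrefrig  (last char: 'g')
  sorted[4] = friger$hippopotamusre  (last char: 'e')
  sorted[5] = ger$hippopotamusrefri  (last char: 'i')
  sorted[6] = hippopotamusrefriger$  (last char: '$')
  sorted[7] = iger$hippopotamusrefr  (last char: 'r')
  sorted[8] = ippopotamusrefriger$h  (last char: 'h')
  sorted[9] = musrefriger$hippopota  (last char: 'a')
  sorted[10] = opotamusrefriger$hipp  (last char: 'p')
  sorted[11] = otamusrefriger$hippop  (last char: 'p')
  sorted[12] = popotamusrefriger$hip  (last char: 'p')
  sorted[13] = potamusrefriger$hippo  (last char: 'o')
  sorted[14] = ppopotamusrefriger$hi  (last char: 'i')
  sorted[15] = r$hippopotamusrefrige  (last char: 'e')
  sorted[16] = refriger$hippopotamus  (last char: 's')
  sorted[17] = riger$hippopotamusref  (last char: 'f')
  sorted[18] = srefriger$hippopotamu  (last char: 'u')
  sorted[19] = tamusrefriger$hippopo  (last char: 'o')
  sorted[20] = usrefriger$hippopotam  (last char: 'm')
Last column: rtrgei$rhapppoiesfuom
Original string S is at sorted index 6

Answer: rtrgei$rhapppoiesfuom
6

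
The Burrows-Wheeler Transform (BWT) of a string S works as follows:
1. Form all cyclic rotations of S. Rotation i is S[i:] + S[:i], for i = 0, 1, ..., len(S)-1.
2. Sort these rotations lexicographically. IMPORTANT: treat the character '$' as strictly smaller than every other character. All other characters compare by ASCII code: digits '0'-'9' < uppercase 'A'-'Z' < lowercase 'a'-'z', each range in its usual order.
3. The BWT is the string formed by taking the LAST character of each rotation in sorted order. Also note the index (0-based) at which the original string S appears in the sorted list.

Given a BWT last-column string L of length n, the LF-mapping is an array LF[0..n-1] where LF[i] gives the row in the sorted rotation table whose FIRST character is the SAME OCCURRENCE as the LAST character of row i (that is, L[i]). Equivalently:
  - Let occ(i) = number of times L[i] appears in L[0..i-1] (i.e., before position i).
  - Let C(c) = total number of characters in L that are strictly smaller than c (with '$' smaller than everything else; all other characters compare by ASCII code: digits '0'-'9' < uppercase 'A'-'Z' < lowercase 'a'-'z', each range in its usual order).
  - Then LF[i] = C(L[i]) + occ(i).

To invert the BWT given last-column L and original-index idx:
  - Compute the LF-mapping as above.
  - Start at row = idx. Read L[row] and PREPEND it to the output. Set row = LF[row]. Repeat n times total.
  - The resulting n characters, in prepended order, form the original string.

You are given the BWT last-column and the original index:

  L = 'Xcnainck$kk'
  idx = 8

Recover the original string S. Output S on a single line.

LF mapping: 1 3 9 2 5 10 4 6 0 7 8
Walk LF starting at row 8, prepending L[row]:
  step 1: row=8, L[8]='$', prepend. Next row=LF[8]=0
  step 2: row=0, L[0]='X', prepend. Next row=LF[0]=1
  step 3: row=1, L[1]='c', prepend. Next row=LF[1]=3
  step 4: row=3, L[3]='a', prepend. Next row=LF[3]=2
  step 5: row=2, L[2]='n', prepend. Next row=LF[2]=9
  step 6: row=9, L[9]='k', prepend. Next row=LF[9]=7
  step 7: row=7, L[7]='k', prepend. Next row=LF[7]=6
  step 8: row=6, L[6]='c', prepend. Next row=LF[6]=4
  step 9: row=4, L[4]='i', prepend. Next row=LF[4]=5
  step 10: row=5, L[5]='n', prepend. Next row=LF[5]=10
  step 11: row=10, L[10]='k', prepend. Next row=LF[10]=8
Reversed output: knickknacX$

Answer: knickknacX$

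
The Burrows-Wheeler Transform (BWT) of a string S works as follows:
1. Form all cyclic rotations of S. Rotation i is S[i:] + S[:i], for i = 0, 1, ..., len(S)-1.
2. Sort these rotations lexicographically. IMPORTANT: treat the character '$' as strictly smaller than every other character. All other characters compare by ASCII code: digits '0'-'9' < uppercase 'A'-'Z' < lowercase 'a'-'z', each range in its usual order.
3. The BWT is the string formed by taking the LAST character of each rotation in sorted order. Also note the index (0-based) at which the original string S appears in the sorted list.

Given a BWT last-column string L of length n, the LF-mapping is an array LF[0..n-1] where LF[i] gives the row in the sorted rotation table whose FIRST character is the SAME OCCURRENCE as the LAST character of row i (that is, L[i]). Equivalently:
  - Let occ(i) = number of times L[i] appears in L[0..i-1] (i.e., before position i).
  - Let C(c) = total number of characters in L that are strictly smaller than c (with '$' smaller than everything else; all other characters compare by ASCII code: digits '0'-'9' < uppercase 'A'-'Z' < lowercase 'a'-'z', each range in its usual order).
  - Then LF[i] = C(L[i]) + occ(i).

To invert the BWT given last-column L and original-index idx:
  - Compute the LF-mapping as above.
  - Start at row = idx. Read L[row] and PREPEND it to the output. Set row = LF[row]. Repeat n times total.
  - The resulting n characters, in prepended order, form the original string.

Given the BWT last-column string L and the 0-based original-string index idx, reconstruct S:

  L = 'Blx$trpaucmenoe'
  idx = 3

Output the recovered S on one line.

LF mapping: 1 6 14 0 12 11 10 2 13 3 7 4 8 9 5
Walk LF starting at row 3, prepending L[row]:
  step 1: row=3, L[3]='$', prepend. Next row=LF[3]=0
  step 2: row=0, L[0]='B', prepend. Next row=LF[0]=1
  step 3: row=1, L[1]='l', prepend. Next row=LF[1]=6
  step 4: row=6, L[6]='p', prepend. Next row=LF[6]=10
  step 5: row=10, L[10]='m', prepend. Next row=LF[10]=7
  step 6: row=7, L[7]='a', prepend. Next row=LF[7]=2
  step 7: row=2, L[2]='x', prepend. Next row=LF[2]=14
  step 8: row=14, L[14]='e', prepend. Next row=LF[14]=5
  step 9: row=5, L[5]='r', prepend. Next row=LF[5]=11
  step 10: row=11, L[11]='e', prepend. Next row=LF[11]=4
  step 11: row=4, L[4]='t', prepend. Next row=LF[4]=12
  step 12: row=12, L[12]='n', prepend. Next row=LF[12]=8
  step 13: row=8, L[8]='u', prepend. Next row=LF[8]=13
  step 14: row=13, L[13]='o', prepend. Next row=LF[13]=9
  step 15: row=9, L[9]='c', prepend. Next row=LF[9]=3
Reversed output: counterexamplB$

Answer: counterexamplB$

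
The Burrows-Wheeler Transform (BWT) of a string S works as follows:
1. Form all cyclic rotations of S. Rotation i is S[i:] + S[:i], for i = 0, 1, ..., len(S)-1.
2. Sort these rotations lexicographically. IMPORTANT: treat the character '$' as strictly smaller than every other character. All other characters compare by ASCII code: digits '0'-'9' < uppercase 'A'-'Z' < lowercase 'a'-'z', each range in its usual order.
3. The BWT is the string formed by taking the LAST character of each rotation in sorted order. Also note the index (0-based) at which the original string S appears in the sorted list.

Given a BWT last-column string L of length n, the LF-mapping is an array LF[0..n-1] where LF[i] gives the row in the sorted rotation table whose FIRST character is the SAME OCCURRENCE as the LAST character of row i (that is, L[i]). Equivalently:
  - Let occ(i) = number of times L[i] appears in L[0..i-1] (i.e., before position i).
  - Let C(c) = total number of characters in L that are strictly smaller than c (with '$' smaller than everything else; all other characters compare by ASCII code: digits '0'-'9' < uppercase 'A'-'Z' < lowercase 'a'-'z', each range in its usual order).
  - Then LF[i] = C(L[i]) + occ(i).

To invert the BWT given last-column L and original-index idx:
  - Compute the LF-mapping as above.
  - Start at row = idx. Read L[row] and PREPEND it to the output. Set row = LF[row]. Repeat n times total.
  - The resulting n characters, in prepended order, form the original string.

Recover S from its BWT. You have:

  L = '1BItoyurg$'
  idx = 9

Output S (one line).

Answer: yogurtIB1$

Derivation:
LF mapping: 1 2 3 7 5 9 8 6 4 0
Walk LF starting at row 9, prepending L[row]:
  step 1: row=9, L[9]='$', prepend. Next row=LF[9]=0
  step 2: row=0, L[0]='1', prepend. Next row=LF[0]=1
  step 3: row=1, L[1]='B', prepend. Next row=LF[1]=2
  step 4: row=2, L[2]='I', prepend. Next row=LF[2]=3
  step 5: row=3, L[3]='t', prepend. Next row=LF[3]=7
  step 6: row=7, L[7]='r', prepend. Next row=LF[7]=6
  step 7: row=6, L[6]='u', prepend. Next row=LF[6]=8
  step 8: row=8, L[8]='g', prepend. Next row=LF[8]=4
  step 9: row=4, L[4]='o', prepend. Next row=LF[4]=5
  step 10: row=5, L[5]='y', prepend. Next row=LF[5]=9
Reversed output: yogurtIB1$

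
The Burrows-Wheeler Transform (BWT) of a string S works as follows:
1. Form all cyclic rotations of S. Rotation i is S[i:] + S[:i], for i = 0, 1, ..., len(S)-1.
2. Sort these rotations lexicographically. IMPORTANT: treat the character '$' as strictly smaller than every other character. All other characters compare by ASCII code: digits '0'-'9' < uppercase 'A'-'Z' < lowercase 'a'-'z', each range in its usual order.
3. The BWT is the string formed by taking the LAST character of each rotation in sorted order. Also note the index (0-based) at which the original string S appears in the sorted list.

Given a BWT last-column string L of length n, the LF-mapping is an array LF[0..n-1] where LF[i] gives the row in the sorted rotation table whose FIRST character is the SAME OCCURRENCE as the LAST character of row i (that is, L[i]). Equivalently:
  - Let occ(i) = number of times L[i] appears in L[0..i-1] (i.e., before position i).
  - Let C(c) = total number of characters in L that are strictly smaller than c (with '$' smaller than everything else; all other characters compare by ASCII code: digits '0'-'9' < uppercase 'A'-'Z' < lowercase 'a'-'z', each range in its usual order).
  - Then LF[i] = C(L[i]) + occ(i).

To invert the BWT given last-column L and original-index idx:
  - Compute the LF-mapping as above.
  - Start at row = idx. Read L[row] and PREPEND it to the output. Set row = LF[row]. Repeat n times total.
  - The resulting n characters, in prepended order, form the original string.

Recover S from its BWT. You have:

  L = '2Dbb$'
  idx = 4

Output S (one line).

Answer: bbD2$

Derivation:
LF mapping: 1 2 3 4 0
Walk LF starting at row 4, prepending L[row]:
  step 1: row=4, L[4]='$', prepend. Next row=LF[4]=0
  step 2: row=0, L[0]='2', prepend. Next row=LF[0]=1
  step 3: row=1, L[1]='D', prepend. Next row=LF[1]=2
  step 4: row=2, L[2]='b', prepend. Next row=LF[2]=3
  step 5: row=3, L[3]='b', prepend. Next row=LF[3]=4
Reversed output: bbD2$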